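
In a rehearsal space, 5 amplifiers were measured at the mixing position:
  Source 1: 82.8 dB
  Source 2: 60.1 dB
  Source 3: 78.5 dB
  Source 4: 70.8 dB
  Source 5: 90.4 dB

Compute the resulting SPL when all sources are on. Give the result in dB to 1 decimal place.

Converting to relative power and adding: 10^(82.8/10) + 10^(60.1/10) + 10^(78.5/10) + 10^(70.8/10) + 10^(90.4/10) = 1.371e+09.
Back to dB: 10·log₁₀ Σ = 91.4 dB.

91.4 dB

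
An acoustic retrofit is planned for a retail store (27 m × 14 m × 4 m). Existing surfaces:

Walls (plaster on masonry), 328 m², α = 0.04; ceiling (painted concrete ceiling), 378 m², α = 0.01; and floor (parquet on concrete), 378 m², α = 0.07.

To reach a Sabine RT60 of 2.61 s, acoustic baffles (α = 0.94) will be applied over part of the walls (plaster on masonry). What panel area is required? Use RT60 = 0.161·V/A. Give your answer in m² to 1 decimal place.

55.5

Total absorption A₁ = 328×0.04 + 378×0.01 + 378×0.07
  = 13.120 + 3.780 + 26.460 = 43.360 m² sabins.
V = 1512 m³. Target absorption A₂ = 0.161 × 1512 / 2.61 = 93.269 sabins.
ΔA needed = 93.269 − 43.360 = 49.909 sabins.
Each m² of panel replacing the walls (plaster on masonry) adds (0.94 − 0.04) = 0.90 sabins.
Panel area = 49.909 / 0.90 = 55.5 m².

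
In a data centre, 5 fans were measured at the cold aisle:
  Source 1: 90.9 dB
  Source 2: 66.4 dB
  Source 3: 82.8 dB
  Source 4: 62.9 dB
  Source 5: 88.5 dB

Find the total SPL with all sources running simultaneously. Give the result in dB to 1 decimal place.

Σ 10^(Lᵢ/10) = 2.135e+09.
L_total = 10·log₁₀(2.135e+09) = 93.3 dB.

93.3 dB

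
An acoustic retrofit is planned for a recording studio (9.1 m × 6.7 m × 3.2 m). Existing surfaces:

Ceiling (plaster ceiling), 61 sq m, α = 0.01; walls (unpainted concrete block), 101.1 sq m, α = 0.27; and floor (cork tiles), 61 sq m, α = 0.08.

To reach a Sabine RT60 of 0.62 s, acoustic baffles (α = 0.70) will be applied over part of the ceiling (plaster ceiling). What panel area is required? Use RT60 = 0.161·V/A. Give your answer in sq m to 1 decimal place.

25.9

Equivalent absorption area: A₁ = 61·0.01 + 101.1·0.27 + 61·0.08 = 32.787 sq m.
Required A₂ = 0.161·195.104/0.62 = 50.664 sabins.
Absorption to add: 50.664 − 32.787 = 17.877 sabins.
Net gain per sq m: Δα = 0.70 − 0.01 = 0.69.
Panel area = 17.877 / 0.69 = 25.9 sq m.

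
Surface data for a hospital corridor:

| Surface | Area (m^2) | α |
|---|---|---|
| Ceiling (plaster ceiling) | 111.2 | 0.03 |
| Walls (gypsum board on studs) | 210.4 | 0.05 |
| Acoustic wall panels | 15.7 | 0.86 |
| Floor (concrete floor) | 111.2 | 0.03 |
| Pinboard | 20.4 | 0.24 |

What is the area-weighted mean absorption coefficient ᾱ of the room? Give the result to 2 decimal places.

0.08

S = Σ Sᵢ = 111.2 + 210.4 + 15.7 + 111.2 + 20.4 = 468.9 m^2.
Σ(Sᵢαᵢ) = 111.2·0.03 + 210.4·0.05 + 15.7·0.86 + 111.2·0.03 + 20.4·0.24 = 35.590.
ᾱ = A/S = 0.08.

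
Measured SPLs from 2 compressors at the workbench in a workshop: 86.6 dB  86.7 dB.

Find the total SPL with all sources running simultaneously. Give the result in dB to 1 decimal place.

Σ 10^(Lᵢ/10) = 9.248e+08.
L_total = 10·log₁₀(9.248e+08) = 89.7 dB.

89.7 dB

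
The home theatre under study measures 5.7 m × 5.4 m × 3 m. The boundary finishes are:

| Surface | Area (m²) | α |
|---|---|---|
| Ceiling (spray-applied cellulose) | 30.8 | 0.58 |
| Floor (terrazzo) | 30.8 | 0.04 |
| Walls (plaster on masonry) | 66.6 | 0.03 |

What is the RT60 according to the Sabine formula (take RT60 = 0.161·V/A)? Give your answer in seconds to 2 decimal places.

A = Σ Sᵢαᵢ = 30.8×0.58 + 30.8×0.04 + 66.6×0.03 = 21.094 sabins.
Volume V = 5.7 × 5.4 × 3 = 92.34 m³.
RT60 = 0.161 · V / A = 0.161 × 92.34 / 21.094 = 0.70 s.

0.70 s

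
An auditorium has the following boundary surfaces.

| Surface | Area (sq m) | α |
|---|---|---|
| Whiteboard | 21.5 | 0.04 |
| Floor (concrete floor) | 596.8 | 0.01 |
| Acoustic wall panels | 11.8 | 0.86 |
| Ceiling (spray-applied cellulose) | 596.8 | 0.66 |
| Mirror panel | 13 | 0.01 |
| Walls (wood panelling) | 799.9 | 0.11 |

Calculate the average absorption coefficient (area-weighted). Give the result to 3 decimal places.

0.245

Total surface area S = 2039.8 sq m.
Σ(Sᵢαᵢ) = 21.5*0.04 + 596.8*0.01 + 11.8*0.86 + 596.8*0.66 + 13*0.01 + 799.9*0.11 = 498.983.
ᾱ = 498.983 / 2039.8 = 0.245.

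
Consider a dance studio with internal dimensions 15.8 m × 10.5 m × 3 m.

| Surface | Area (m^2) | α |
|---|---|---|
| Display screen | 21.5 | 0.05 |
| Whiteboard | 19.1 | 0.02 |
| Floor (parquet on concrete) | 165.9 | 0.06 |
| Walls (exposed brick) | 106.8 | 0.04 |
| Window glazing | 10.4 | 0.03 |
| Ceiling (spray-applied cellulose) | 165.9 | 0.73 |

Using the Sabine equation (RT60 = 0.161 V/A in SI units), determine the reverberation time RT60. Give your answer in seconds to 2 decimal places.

Summing Sᵢαᵢ: 1.075 + 0.382 + 9.954 + 4.272 + 0.312 + 121.107 → A = 137.102 sabins.
Room volume: 497.7 m³.
Sabine: RT60 = 0.161 × 497.7 / 137.102 = 0.58 s.

0.58 s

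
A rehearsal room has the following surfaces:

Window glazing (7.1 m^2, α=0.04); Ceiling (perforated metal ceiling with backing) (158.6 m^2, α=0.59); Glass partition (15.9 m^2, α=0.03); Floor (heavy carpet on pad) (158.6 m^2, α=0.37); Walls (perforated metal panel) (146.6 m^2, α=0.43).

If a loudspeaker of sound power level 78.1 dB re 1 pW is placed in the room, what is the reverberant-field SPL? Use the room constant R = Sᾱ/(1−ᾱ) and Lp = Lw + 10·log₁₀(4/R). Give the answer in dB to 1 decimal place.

Σ(Sᵢαᵢ) = 7.1×0.04 + 158.6×0.59 + 15.9×0.03 + 158.6×0.37 + 146.6×0.43 = 216.055; total area S = 486.8 m^2.
ᾱ = 216.055/486.8 = 0.4438; R = Sᾱ/(1−ᾱ) = 216.055/(1−0.4438) = 388.448 m^2.
Lp = Lw + 10 log₁₀(4/R) = 78.1 -19.87 = 58.2 dB.

58.2 dB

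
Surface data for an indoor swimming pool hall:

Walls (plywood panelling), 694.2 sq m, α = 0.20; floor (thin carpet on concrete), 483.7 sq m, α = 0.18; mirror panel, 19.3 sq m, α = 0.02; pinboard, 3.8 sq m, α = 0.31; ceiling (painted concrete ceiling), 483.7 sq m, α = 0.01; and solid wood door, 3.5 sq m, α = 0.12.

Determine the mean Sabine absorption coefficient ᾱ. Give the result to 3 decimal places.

S = Σ Sᵢ = 694.2 + 483.7 + 19.3 + 3.8 + 483.7 + 3.5 = 1688.2 sq m.
Weighted sum Σ Sα = 232.727.
ᾱ = 232.727 / 1688.2 = 0.138.

0.138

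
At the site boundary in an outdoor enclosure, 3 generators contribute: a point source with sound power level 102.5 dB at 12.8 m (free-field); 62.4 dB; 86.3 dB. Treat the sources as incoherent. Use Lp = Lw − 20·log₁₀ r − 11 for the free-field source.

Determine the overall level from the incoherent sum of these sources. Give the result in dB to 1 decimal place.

Source at 12.8 m: Lp = 102.5 − 20·log₁₀(12.8) − 11 = 69.4 dB.
Converting to relative power and adding: 10^(69.4/10) + 10^(62.4/10) + 10^(86.3/10) = 4.37e+08.
Back to dB: 10·log₁₀ Σ = 86.4 dB.

86.4 dB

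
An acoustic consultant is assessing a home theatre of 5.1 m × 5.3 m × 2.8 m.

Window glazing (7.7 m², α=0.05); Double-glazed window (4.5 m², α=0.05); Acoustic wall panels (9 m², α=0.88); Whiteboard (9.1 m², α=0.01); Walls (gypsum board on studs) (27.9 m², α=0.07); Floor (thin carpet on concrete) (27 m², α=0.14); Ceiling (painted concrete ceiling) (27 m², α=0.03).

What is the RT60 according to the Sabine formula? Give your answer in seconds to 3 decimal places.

0.804 seconds

Summing Sᵢαᵢ: 0.385 + 0.225 + 7.920 + 0.091 + 1.953 + 3.780 + 0.810 → A = 15.164 sabins.
Room volume: 75.684 m³.
RT60 = 0.161 · V / A = 0.161 × 75.684 / 15.164 = 0.804 s.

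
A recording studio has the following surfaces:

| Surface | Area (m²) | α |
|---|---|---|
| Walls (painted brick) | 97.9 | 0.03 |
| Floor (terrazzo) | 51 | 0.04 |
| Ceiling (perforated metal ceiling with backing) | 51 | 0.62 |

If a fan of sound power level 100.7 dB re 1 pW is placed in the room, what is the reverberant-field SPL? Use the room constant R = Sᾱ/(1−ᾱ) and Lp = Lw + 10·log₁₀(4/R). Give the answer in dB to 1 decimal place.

Σ(Sᵢαᵢ) = 97.9·0.03 + 51·0.04 + 51·0.62 = 36.597; total area S = 199.9 m².
ᾱ = 36.597/199.9 = 0.1831; R = Sᾱ/(1−ᾱ) = 36.597/(1−0.1831) = 44.800 m².
Lp = 100.7 + 10·log₁₀(4/44.800) = 100.7 + (-10.49) = 90.2 dB.

90.2 dB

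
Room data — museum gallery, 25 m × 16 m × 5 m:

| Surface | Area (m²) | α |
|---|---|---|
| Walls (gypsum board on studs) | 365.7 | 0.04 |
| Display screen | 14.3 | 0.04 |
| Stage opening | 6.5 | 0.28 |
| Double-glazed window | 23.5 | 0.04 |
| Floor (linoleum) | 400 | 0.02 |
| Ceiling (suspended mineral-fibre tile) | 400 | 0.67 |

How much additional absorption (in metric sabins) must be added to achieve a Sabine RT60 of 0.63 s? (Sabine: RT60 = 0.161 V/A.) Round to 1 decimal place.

217.2 sabins

Total absorption A₁ = 365.7·0.04 + 14.3·0.04 + 6.5·0.28 + 23.5·0.04 + 400·0.02 + 400·0.67
  = 14.628 + 0.572 + 1.820 + 0.940 + 8.000 + 268.000 = 293.960 m² sabins.
For T = 0.63 s, need A₂ = 0.161·V/T = 0.161·2000/0.63 = 511.111 sabins.
Additional absorption ΔA = 511.111 − 293.960 = 217.2 sabins.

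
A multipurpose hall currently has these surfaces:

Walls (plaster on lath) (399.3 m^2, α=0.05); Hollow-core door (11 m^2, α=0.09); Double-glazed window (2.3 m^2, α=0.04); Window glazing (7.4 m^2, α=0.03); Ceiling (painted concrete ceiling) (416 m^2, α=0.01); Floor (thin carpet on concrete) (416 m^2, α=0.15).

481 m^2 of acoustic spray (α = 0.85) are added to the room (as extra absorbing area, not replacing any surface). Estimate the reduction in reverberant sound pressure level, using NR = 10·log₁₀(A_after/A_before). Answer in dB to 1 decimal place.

Summing Sᵢαᵢ: 19.965 + 0.990 + 0.092 + 0.222 + 4.160 + 62.400 → A_before = 87.829 sabins.
Added absorption = 481 × 0.85 = 408.850 sabins.
New total A_after = 496.679 sabins.
Reduction = 10 log₁₀(A_after/A_before) = 10 log₁₀(5.6551) = 7.5 dB.

7.5 dB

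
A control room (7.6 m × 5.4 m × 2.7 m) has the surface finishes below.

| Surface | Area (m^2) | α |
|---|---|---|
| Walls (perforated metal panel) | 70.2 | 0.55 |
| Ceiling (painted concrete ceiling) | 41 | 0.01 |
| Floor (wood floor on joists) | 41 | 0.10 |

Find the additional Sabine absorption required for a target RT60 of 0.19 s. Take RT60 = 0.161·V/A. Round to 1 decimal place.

Equivalent absorption area: A₁ = 70.2·0.55 + 41·0.01 + 41·0.10 = 43.120 m^2.
V = 110.808 m³. Required absorption A₂ = 0.161 × 110.808 / 0.19 = 93.895 sabins.
Additional absorption ΔA = 93.895 − 43.120 = 50.8 sabins.

50.8 sabins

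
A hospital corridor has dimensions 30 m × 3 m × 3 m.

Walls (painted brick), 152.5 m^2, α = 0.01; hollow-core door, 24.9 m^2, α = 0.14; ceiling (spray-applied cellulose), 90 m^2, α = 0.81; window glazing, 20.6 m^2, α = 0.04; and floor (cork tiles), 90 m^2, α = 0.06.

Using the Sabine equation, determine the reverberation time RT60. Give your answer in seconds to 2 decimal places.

0.52 seconds

Total absorption A = 152.5·0.01 + 24.9·0.14 + 90·0.81 + 20.6·0.04 + 90·0.06
  = 1.525 + 3.486 + 72.900 + 0.824 + 5.400 = 84.135 m^2 sabins.
Volume V = 30 × 3 × 3 = 270 m³.
T = 0.161 V/A = 0.161·270/84.135 = 0.52 s.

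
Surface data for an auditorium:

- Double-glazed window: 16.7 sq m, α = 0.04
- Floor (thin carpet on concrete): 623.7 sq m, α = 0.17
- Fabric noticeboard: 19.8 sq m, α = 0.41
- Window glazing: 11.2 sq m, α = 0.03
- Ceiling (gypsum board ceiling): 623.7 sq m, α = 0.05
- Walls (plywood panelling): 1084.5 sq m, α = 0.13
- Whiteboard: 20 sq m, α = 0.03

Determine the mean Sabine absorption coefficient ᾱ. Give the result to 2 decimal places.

S = Σ Sᵢ = 16.7 + 623.7 + 19.8 + 11.2 + 623.7 + 1084.5 + 20 = 2399.6 sq m.
Σ(Sᵢαᵢ) = 16.7·0.04 + 623.7·0.17 + 19.8·0.41 + 11.2·0.03 + 623.7·0.05 + 1084.5·0.13 + 20·0.03 = 287.921.
ᾱ = 287.921 / 2399.6 = 0.12.

0.12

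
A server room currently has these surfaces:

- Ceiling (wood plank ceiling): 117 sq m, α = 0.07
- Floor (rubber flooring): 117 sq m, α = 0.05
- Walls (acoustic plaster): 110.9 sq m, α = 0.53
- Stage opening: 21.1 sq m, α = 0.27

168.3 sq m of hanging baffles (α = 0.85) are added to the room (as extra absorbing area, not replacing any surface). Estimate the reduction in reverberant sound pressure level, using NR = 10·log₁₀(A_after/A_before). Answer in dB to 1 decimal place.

4.5 dB

Summing Sᵢαᵢ: 8.190 + 5.850 + 58.777 + 5.697 → A_before = 78.514 sabins.
Treatment contributes 168.3·0.85 = 143.055 sabins.
New total A_after = 221.569 sabins.
NR = 10·log₁₀(221.569/78.514) = 4.5 dB.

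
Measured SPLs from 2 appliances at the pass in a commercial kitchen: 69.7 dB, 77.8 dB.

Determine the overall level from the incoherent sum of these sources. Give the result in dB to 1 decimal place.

78.4 dB

Converting to relative power and adding: 10^(69.7/10) + 10^(77.8/10) = 6.959e+07.
Combined level = 10 log₁₀(6.959e+07) = 78.4 dB.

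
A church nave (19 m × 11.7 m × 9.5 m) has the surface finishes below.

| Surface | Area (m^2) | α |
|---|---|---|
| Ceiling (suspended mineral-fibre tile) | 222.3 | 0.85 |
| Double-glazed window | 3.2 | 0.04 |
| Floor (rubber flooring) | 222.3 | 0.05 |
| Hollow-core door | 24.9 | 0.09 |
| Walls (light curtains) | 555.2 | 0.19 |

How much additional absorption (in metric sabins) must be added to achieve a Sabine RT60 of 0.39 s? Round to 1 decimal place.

563.9 sabins

Equivalent absorption area: A₁ = 222.3*0.85 + 3.2*0.04 + 222.3*0.05 + 24.9*0.09 + 555.2*0.19 = 307.927 m^2.
V = 2111.85 m³. Required absorption A₂ = 0.161 × 2111.85 / 0.39 = 871.815 sabins.
Shortfall: 871.815 − 307.927 = 563.9 sabins.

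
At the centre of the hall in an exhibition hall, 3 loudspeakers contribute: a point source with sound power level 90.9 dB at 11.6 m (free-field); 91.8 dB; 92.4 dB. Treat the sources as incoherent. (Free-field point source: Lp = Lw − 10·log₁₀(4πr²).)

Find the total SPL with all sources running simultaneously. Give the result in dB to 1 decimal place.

95.1 dB

Source at 11.6 m: Lp = 90.9 − 10·log₁₀(4π·11.6²) = 90.9 − 10·log₁₀(1690.931) = 58.6 dB.
Σ 10^(Lᵢ/10) = 3.252e+09.
Back to dB: 10·log₁₀ Σ = 95.1 dB.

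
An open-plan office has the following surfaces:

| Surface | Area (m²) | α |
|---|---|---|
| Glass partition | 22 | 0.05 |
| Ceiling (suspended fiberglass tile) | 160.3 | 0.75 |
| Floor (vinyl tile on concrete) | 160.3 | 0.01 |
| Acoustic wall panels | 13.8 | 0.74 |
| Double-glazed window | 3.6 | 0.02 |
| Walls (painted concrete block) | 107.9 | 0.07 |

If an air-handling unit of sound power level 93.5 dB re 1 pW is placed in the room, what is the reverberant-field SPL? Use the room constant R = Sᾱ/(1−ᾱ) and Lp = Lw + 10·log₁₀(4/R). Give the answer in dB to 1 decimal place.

76.5 dB

Σ(Sᵢαᵢ) = 22·0.05 + 160.3·0.75 + 160.3·0.01 + 13.8·0.74 + 3.6·0.02 + 107.9·0.07 = 140.765; total area S = 467.9 m².
ᾱ = 0.3008, so room constant R = A/(1−ᾱ) = 201.323 m².
Lp = 93.5 + 10·log₁₀(4/201.323) = 93.5 + (-17.02) = 76.5 dB.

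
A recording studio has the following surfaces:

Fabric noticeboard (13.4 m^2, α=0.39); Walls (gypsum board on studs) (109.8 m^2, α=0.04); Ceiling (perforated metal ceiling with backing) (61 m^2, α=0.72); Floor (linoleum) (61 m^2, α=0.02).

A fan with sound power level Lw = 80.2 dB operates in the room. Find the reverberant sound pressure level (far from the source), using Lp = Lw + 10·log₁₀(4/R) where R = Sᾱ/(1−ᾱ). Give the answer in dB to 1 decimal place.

67.7 dB

Σ(Sᵢαᵢ) = 13.4×0.39 + 109.8×0.04 + 61×0.72 + 61×0.02 = 54.758; total area S = 245.2 m^2.
ᾱ = 0.2233, so room constant R = A/(1−ᾱ) = 70.501 m^2.
Lp = 80.2 + 10·log₁₀(4/70.501) = 80.2 + (-12.46) = 67.7 dB.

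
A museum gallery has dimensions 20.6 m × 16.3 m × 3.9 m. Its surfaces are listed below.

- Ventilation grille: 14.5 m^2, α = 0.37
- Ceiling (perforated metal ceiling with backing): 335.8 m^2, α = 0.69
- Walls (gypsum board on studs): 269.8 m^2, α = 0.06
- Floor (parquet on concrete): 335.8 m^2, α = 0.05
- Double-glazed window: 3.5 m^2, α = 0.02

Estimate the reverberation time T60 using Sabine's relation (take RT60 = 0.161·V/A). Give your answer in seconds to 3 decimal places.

Summing Sᵢαᵢ: 5.365 + 231.702 + 16.188 + 16.790 + 0.070 → A = 270.115 sabins.
Room volume: 1309.542 m³.
Sabine: RT60 = 0.161 × 1309.542 / 270.115 = 0.781 s.

0.781 s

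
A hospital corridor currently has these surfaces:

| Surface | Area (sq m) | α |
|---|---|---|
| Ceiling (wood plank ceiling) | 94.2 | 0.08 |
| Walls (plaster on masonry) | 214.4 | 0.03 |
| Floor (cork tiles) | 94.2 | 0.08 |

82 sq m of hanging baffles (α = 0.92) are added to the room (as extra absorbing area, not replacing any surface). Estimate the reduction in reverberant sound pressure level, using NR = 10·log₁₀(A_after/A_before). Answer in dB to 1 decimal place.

A_before = Σ Sᵢαᵢ = 94.2×0.08 + 214.4×0.03 + 94.2×0.08 = 21.504 sabins.
Added absorption = 82 × 0.92 = 75.440 sabins.
A_after = 21.504 + 75.440 = 96.944 sabins.
NR = 10·log₁₀(96.944/21.504) = 6.5 dB.

6.5 dB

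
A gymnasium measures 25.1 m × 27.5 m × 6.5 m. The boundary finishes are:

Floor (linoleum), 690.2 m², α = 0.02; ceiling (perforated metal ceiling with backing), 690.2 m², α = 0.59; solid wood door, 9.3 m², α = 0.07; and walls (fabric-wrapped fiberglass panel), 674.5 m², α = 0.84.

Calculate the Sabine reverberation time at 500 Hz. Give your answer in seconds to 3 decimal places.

0.731 s

A = Σ Sᵢαᵢ = 690.2·0.02 + 690.2·0.59 + 9.3·0.07 + 674.5·0.84 = 988.253 sabins.
Volume V = 25.1 × 27.5 × 6.5 = 4486.625 m³.
Sabine: RT60 = 0.161 × 4486.625 / 988.253 = 0.731 s.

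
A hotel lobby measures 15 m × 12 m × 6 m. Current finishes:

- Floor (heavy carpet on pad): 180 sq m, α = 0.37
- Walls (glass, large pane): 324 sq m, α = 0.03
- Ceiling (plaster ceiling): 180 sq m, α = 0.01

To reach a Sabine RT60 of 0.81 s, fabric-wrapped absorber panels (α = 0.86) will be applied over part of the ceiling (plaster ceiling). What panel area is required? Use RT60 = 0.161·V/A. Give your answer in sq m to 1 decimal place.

160.6

A₁ = Σ Sᵢαᵢ = 180*0.37 + 324*0.03 + 180*0.01 = 78.120 sabins.
V = 1080 m³. Target absorption A₂ = 0.161 × 1080 / 0.81 = 214.667 sabins.
Absorption to add: 214.667 − 78.120 = 136.547 sabins.
Each sq m of panel replacing the ceiling (plaster ceiling) adds (0.86 − 0.01) = 0.85 sabins.
Panel area = 136.547 / 0.85 = 160.6 sq m.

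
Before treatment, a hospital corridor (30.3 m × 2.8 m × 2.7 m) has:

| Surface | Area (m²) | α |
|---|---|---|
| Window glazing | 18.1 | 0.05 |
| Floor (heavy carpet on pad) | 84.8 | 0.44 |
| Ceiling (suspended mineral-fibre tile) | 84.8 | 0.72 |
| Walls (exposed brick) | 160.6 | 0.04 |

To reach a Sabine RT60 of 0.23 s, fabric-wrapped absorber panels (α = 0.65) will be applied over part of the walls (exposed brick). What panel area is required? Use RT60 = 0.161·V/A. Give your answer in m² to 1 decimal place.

89.6

Summing Sᵢαᵢ: 0.905 + 37.312 + 61.056 + 6.424 → A₁ = 105.697 sabins.
V = 229.068 m³. Target absorption A₂ = 0.161 × 229.068 / 0.23 = 160.348 sabins.
ΔA needed = 160.348 − 105.697 = 54.651 sabins.
Each m² of panel replacing the walls (exposed brick) adds (0.65 − 0.04) = 0.61 sabins.
Panel area = 54.651 / 0.61 = 89.6 m².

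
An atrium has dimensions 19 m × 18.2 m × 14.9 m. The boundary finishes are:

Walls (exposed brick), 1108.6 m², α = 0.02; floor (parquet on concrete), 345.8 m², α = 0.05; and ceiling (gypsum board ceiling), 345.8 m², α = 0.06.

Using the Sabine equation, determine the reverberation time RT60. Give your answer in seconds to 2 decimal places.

13.78 s

Equivalent absorption area: A = 1108.6×0.02 + 345.8×0.05 + 345.8×0.06 = 60.210 m².
Volume V = 19 × 18.2 × 14.9 = 5152.42 m³.
Sabine: RT60 = 0.161 × 5152.42 / 60.210 = 13.78 s.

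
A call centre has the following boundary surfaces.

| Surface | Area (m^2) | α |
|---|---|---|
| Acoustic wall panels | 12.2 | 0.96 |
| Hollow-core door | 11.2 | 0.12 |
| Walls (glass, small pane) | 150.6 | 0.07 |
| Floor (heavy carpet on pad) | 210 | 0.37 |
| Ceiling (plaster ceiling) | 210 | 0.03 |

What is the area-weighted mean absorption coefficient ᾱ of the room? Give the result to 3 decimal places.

S = Σ Sᵢ = 12.2 + 11.2 + 150.6 + 210 + 210 = 594.0 m^2.
Σ(Sᵢαᵢ) = 12.2*0.96 + 11.2*0.12 + 150.6*0.07 + 210*0.37 + 210*0.03 = 107.598.
ᾱ = A/S = 0.181.

0.181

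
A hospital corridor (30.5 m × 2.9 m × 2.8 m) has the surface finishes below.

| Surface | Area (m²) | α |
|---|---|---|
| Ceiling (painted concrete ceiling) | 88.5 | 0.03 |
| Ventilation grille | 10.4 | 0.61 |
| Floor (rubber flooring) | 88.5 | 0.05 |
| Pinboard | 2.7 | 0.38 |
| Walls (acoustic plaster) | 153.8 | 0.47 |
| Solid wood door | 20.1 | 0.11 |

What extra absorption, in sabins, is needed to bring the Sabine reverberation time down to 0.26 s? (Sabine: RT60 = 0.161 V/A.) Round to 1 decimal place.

64.4 sabins

Summing Sᵢαᵢ: 2.655 + 6.344 + 4.425 + 1.026 + 72.286 + 2.211 → A₁ = 88.947 sabins.
For T = 0.26 s, need A₂ = 0.161·V/T = 0.161·247.66/0.26 = 153.359 sabins.
Additional absorption ΔA = 153.359 − 88.947 = 64.4 sabins.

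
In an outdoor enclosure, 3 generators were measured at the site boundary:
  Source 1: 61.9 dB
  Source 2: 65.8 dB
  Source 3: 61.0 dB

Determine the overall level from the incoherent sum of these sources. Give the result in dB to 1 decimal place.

68.2 dB

Converting to relative power and adding: 10^(61.9/10) + 10^(65.8/10) + 10^(61.0/10) = 6.61e+06.
Back to dB: 10·log₁₀ Σ = 68.2 dB.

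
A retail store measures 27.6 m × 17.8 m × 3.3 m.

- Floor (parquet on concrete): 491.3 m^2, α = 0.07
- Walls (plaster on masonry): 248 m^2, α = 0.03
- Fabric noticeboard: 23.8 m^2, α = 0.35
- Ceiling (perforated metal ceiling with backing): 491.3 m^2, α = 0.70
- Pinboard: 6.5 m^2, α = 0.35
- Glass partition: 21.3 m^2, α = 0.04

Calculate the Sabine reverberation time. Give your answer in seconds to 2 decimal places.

Total absorption A = 491.3·0.07 + 248·0.03 + 23.8·0.35 + 491.3·0.70 + 6.5·0.35 + 21.3·0.04
  = 34.391 + 7.440 + 8.330 + 343.910 + 2.275 + 0.852 = 397.198 m^2 sabins.
V = 27.6·17.8·3.3 = 1621.224 m³.
T = 0.161 V/A = 0.161·1621.224/397.198 = 0.66 s.

0.66 sec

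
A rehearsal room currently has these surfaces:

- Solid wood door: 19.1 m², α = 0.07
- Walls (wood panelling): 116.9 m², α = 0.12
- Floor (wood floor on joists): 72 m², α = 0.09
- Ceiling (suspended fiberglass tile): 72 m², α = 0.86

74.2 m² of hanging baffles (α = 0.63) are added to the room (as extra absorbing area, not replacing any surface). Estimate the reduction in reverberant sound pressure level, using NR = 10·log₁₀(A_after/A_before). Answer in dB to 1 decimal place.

1.9 dB

Summing Sᵢαᵢ: 1.337 + 14.028 + 6.480 + 61.920 → A_before = 83.765 sabins.
Added absorption = 74.2 × 0.63 = 46.746 sabins.
New total A_after = 130.511 sabins.
Reduction = 10 log₁₀(A_after/A_before) = 10 log₁₀(1.5581) = 1.9 dB.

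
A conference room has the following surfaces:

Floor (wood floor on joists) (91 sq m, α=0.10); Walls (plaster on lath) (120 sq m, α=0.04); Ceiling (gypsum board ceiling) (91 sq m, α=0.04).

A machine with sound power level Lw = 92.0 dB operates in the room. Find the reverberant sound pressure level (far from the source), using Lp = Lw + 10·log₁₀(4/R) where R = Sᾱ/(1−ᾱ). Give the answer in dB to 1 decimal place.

A = 17.540 sabins; S = 302.0 sq m.
ᾱ = 17.540/302.0 = 0.0581; R = Sᾱ/(1−ᾱ) = 17.540/(1−0.0581) = 18.622 sq m.
Lp = 92.0 + 10·log₁₀(4/18.622) = 92.0 + (-6.68) = 85.3 dB.

85.3 dB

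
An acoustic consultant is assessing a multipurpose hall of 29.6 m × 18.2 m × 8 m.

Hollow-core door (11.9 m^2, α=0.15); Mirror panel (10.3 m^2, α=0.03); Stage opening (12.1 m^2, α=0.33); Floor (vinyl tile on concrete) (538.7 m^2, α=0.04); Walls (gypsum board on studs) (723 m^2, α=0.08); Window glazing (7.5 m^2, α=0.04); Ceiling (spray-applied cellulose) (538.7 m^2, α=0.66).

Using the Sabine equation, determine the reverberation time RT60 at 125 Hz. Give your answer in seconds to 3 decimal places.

Equivalent absorption area: A = 11.9*0.15 + 10.3*0.03 + 12.1*0.33 + 538.7*0.04 + 723*0.08 + 7.5*0.04 + 538.7*0.66 = 441.317 m^2.
Room volume: 4309.76 m³.
T = 0.161 V/A = 0.161·4309.76/441.317 = 1.572 s.

1.572 seconds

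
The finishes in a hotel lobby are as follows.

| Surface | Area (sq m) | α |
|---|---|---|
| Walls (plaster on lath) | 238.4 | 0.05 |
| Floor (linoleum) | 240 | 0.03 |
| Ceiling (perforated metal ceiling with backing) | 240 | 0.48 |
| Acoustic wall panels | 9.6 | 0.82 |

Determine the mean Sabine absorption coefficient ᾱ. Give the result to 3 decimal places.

0.195

Total surface area S = 728.0 sq m.
Weighted sum Σ Sα = 142.192.
ᾱ = A/S = 0.195.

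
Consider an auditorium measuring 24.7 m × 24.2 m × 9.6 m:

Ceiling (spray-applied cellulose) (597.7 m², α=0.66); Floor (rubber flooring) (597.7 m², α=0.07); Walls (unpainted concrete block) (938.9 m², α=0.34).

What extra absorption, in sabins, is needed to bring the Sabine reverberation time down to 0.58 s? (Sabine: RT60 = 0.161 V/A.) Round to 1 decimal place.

837.3 sabins

Total absorption A₁ = 597.7·0.66 + 597.7·0.07 + 938.9·0.34
  = 394.482 + 41.839 + 319.226 = 755.547 m² sabins.
V = 5738.304 m³. Required absorption A₂ = 0.161 × 5738.304 / 0.58 = 1592.874 sabins.
ΔA = A₂ − A₁ = 1592.874 − 755.547 = 837.3 sabins.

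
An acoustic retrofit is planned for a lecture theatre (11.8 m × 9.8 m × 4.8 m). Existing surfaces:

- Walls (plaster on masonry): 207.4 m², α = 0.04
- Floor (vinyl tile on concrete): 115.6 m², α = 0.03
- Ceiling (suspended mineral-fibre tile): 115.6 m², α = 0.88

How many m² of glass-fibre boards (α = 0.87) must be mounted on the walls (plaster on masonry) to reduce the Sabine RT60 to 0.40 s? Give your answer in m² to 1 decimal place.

132.4

Equivalent absorption area: A₁ = 207.4×0.04 + 115.6×0.03 + 115.6×0.88 = 113.492 m².
Required A₂ = 0.161·555.072/0.40 = 223.416 sabins.
Absorption to add: 223.416 − 113.492 = 109.924 sabins.
Net gain per m²: Δα = 0.87 − 0.04 = 0.83.
Area = ΔA/Δα = 109.924/0.83 = 132.4 m².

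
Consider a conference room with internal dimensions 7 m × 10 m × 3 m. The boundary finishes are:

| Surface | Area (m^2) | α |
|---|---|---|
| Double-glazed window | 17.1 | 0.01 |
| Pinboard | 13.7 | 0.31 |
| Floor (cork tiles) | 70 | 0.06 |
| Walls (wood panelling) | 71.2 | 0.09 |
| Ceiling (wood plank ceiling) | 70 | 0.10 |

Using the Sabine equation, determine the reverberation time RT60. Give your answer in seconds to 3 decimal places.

1.535 sec

A = Σ Sᵢαᵢ = 17.1·0.01 + 13.7·0.31 + 70·0.06 + 71.2·0.09 + 70·0.10 = 22.026 sabins.
V = 7·10·3 = 210 m³.
Sabine: RT60 = 0.161 × 210 / 22.026 = 1.535 s.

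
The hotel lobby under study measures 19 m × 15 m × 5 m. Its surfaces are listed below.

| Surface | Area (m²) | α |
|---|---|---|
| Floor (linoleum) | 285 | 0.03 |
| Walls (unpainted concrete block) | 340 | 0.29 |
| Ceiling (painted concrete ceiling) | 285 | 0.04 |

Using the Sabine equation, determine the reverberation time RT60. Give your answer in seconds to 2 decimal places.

1.94 seconds

A = Σ Sᵢαᵢ = 285*0.03 + 340*0.29 + 285*0.04 = 118.550 sabins.
V = 19·15·5 = 1425 m³.
Sabine: RT60 = 0.161 × 1425 / 118.550 = 1.94 s.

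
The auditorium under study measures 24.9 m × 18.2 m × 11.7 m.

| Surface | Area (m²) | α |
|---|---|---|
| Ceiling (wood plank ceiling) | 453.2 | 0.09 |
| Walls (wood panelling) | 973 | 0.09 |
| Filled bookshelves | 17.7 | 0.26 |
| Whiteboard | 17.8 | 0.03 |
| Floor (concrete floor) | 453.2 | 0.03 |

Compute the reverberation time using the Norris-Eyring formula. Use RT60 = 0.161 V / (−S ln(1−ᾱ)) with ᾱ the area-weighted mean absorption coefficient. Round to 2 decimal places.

Total surface area S = 453.2 + 973 + 17.7 + 17.8 + 453.2 = 1914.9 m².
Σ(Sᵢαᵢ) = 453.2·0.09 + 973·0.09 + 17.7·0.26 + 17.8·0.03 + 453.2·0.03 = 147.090.
Mean coefficient ᾱ = A/S = 0.0768.
Eyring denominator: −S ln(1−ᾱ) = 153.018.
V = 24.9 × 18.2 × 11.7 = 5302.206 m³.
T = 0.161·V/[−S·ln(1−ᾱ)] = 0.161·5302.206/153.018 = 5.58 s.

5.58 s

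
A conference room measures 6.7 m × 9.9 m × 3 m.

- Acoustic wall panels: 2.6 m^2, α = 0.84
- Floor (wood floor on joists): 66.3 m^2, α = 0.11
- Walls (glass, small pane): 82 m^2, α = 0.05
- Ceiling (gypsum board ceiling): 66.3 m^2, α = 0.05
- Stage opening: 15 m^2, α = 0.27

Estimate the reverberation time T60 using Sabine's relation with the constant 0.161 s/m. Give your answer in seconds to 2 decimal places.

1.53 s

Summing Sᵢαᵢ: 2.184 + 7.293 + 4.100 + 3.315 + 4.050 → A = 20.942 sabins.
Room volume: 198.99 m³.
T = 0.161 V/A = 0.161·198.99/20.942 = 1.53 s.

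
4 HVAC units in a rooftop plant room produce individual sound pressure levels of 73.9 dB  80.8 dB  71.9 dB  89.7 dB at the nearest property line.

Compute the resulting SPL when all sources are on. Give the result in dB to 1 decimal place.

90.4 dB

Sum in the linear (power) domain: Σ 10^(Lᵢ/10) = 10^(73.9/10) + 10^(80.8/10) + 10^(71.9/10) + 10^(89.7/10) = 1.094e+09.
Combined level = 10 log₁₀(1.094e+09) = 90.4 dB.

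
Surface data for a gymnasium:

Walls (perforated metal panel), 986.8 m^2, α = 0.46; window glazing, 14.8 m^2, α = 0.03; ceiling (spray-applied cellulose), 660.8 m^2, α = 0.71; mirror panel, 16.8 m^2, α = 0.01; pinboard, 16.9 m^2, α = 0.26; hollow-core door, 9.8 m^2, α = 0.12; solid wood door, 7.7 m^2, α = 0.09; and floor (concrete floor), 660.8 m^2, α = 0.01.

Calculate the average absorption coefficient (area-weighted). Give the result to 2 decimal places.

Total surface area S = 2374.4 m^2.
Weighted sum Σ Sα = 936.579.
ᾱ = 936.579 / 2374.4 = 0.39.

0.39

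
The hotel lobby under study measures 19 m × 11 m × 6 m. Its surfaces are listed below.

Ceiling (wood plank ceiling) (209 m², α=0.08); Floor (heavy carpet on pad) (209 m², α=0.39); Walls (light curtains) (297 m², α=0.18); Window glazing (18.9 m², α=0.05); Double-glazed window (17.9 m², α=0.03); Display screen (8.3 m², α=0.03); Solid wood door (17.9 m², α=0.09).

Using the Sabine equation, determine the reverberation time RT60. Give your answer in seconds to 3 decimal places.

Equivalent absorption area: A = 209·0.08 + 209·0.39 + 297·0.18 + 18.9·0.05 + 17.9·0.03 + 8.3·0.03 + 17.9·0.09 = 155.032 m².
V = 19·11·6 = 1254 m³.
T = 0.161 V/A = 0.161·1254/155.032 = 1.302 s.

1.302 seconds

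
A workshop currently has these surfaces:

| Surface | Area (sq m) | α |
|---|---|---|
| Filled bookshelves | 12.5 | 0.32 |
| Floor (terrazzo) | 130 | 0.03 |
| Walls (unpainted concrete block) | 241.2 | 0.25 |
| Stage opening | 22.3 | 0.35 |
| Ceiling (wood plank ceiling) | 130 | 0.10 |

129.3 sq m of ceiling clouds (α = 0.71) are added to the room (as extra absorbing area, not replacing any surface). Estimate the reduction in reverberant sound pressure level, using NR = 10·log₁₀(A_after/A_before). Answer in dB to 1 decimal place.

Summing Sᵢαᵢ: 4.000 + 3.900 + 60.300 + 7.805 + 13.000 → A_before = 89.005 sabins.
Added absorption = 129.3 × 0.71 = 91.803 sabins.
New total A_after = 180.808 sabins.
NR = 10·log₁₀(180.808/89.005) = 3.1 dB.

3.1 dB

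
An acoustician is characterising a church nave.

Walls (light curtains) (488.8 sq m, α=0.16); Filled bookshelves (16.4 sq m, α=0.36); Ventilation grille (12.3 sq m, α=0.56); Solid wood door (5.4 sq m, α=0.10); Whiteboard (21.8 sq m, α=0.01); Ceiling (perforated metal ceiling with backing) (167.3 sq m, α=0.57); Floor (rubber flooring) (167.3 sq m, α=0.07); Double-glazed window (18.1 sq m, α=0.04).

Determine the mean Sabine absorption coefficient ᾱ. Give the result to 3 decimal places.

0.222

Total surface area S = 897.4 sq m.
Weighted sum Σ Sα = 199.554.
ᾱ = 199.554 / 897.4 = 0.222.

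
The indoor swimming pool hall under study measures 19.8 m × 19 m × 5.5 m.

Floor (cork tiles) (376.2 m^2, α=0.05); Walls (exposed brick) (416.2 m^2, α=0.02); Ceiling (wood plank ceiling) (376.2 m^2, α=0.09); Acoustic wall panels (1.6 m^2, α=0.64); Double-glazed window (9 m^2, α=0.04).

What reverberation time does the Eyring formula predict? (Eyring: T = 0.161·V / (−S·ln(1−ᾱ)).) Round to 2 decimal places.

5.20 s

Total surface area S = 376.2 + 416.2 + 376.2 + 1.6 + 9 = 1179.2 m^2.
Σ(Sᵢαᵢ) = 376.2×0.05 + 416.2×0.02 + 376.2×0.09 + 1.6×0.64 + 9×0.04 = 62.376.
ᾱ = 62.376 / 1179.2 = 0.0529.
Eyring denominator: −S ln(1−ᾱ) = 64.090.
V = 19.8 × 19 × 5.5 = 2069.1 m³.
RT60 = 0.161 × 2069.1 / 64.090 = 5.20 s.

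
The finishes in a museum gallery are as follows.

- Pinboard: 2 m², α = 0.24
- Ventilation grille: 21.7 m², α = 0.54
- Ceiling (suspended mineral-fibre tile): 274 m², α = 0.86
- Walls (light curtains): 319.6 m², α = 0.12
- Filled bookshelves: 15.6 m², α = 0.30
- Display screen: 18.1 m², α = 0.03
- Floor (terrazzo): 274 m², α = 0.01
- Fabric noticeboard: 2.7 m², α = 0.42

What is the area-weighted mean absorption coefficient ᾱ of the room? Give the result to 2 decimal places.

0.32

Total surface area S = 927.7 m².
Weighted sum Σ Sα = 295.287.
ᾱ = 295.287 / 927.7 = 0.32.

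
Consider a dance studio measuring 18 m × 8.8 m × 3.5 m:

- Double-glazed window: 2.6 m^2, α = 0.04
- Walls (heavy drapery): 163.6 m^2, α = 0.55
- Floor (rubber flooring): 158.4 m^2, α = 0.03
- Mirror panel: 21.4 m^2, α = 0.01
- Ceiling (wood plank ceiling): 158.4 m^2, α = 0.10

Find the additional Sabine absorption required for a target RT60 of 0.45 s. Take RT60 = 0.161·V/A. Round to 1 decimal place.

87.5 sabins

Equivalent absorption area: A₁ = 2.6×0.04 + 163.6×0.55 + 158.4×0.03 + 21.4×0.01 + 158.4×0.10 = 110.890 m^2.
Target A₂ = 0.161·554.4/0.45 = 198.352 sabins (V = 554.4 m³).
Additional absorption ΔA = 198.352 − 110.890 = 87.5 sabins.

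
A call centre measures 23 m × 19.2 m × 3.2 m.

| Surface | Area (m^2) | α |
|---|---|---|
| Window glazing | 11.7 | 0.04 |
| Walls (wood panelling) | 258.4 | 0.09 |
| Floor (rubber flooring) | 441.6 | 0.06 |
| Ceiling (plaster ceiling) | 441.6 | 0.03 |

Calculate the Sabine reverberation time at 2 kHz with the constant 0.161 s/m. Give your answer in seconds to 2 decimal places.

A = Σ Sᵢαᵢ = 11.7·0.04 + 258.4·0.09 + 441.6·0.06 + 441.6·0.03 = 63.468 sabins.
Volume V = 23 × 19.2 × 3.2 = 1413.12 m³.
Sabine: RT60 = 0.161 × 1413.12 / 63.468 = 3.58 s.

3.58 seconds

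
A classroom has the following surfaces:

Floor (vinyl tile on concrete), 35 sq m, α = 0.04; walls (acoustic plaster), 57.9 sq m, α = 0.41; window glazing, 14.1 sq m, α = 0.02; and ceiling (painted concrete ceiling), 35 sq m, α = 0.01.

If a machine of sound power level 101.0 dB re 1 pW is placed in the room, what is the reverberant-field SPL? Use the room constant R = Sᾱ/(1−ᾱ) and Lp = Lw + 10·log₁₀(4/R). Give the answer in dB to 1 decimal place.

92.0 dB

A = 25.771 sabins; S = 142.0 sq m.
ᾱ = 25.771/142.0 = 0.1815; R = Sᾱ/(1−ᾱ) = 25.771/(1−0.1815) = 31.486 sq m.
Lp = 101.0 + 10·log₁₀(4/31.486) = 101.0 + (-8.96) = 92.0 dB.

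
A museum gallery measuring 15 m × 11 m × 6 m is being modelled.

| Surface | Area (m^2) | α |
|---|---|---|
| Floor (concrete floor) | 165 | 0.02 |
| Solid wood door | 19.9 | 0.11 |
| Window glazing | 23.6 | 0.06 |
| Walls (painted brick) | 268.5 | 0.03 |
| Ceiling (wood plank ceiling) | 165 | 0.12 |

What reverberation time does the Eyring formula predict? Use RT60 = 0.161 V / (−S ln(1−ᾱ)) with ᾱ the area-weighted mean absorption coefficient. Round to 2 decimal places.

4.46 s

Total surface area S = 165 + 19.9 + 23.6 + 268.5 + 165 = 642.0 m^2.
Σ(Sᵢαᵢ) = 165·0.02 + 19.9·0.11 + 23.6·0.06 + 268.5·0.03 + 165·0.12 = 34.760.
Mean coefficient ᾱ = A/S = 0.0541.
−S·ln(1−ᾱ) = −642.0 × ln(1 − 0.0541) = 35.707.
V = 15 × 11 × 6 = 990 m³.
T = 0.161·V/[−S·ln(1−ᾱ)] = 0.161·990/35.707 = 4.46 s.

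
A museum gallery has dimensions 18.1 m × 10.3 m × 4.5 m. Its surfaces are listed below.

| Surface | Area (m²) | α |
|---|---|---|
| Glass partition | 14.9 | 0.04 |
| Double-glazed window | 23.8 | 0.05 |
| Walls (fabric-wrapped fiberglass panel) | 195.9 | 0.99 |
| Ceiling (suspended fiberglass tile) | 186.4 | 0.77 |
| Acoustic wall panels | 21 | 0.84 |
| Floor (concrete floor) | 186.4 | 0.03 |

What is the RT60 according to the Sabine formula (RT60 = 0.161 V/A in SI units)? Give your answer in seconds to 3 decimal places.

0.373 seconds

A = Σ Sᵢαᵢ = 14.9*0.04 + 23.8*0.05 + 195.9*0.99 + 186.4*0.77 + 21*0.84 + 186.4*0.03 = 362.487 sabins.
Room volume: 838.935 m³.
RT60 = 0.161 · V / A = 0.161 × 838.935 / 362.487 = 0.373 s.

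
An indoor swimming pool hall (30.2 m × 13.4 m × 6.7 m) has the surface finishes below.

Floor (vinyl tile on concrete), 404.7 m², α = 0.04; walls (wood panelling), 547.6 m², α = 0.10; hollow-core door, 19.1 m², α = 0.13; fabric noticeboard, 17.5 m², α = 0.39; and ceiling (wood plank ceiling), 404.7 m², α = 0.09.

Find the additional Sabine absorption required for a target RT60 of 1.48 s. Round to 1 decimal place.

Total absorption A₁ = 404.7·0.04 + 547.6·0.10 + 19.1·0.13 + 17.5·0.39 + 404.7·0.09
  = 16.188 + 54.760 + 2.483 + 6.825 + 36.423 = 116.679 m² sabins.
For T = 1.48 s, need A₂ = 0.161·V/T = 0.161·2711.356/1.48 = 294.952 sabins.
Shortfall: 294.952 − 116.679 = 178.3 sabins.

178.3 sabins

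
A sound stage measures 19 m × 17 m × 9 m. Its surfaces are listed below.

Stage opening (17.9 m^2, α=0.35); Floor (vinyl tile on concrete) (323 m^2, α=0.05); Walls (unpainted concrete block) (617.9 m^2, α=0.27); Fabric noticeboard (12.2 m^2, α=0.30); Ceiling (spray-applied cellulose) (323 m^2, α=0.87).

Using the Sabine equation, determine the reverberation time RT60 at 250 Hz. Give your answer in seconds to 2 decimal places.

0.99 seconds

Summing Sᵢαᵢ: 6.265 + 16.150 + 166.833 + 3.660 + 281.010 → A = 473.918 sabins.
Room volume: 2907 m³.
T = 0.161 V/A = 0.161·2907/473.918 = 0.99 s.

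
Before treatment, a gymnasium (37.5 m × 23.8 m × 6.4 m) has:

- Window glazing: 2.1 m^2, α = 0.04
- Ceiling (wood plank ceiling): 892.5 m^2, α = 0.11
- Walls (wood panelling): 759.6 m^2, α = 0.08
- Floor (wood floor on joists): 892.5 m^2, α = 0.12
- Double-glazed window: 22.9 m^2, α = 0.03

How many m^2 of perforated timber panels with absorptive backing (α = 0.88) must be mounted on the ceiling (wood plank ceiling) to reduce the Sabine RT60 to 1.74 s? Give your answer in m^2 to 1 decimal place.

Total absorption A₁ = 2.1*0.04 + 892.5*0.11 + 759.6*0.08 + 892.5*0.12 + 22.9*0.03
  = 0.084 + 98.175 + 60.768 + 107.100 + 0.687 = 266.814 m^2 sabins.
Required A₂ = 0.161·5712/1.74 = 528.524 sabins.
ΔA needed = 528.524 − 266.814 = 261.710 sabins.
Net gain per m^2: Δα = 0.88 − 0.11 = 0.77.
Panel area = 261.710 / 0.77 = 339.9 m^2.

339.9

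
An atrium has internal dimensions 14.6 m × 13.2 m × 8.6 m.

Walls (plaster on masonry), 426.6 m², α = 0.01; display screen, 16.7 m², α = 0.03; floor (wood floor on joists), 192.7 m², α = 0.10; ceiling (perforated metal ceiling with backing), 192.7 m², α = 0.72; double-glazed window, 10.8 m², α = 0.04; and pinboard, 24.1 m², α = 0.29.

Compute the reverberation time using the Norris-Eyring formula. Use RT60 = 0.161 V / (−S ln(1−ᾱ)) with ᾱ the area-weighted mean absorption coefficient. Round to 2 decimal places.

S = Σ Sᵢ = 863.6 m².
Σ(Sᵢαᵢ) = 426.6×0.01 + 16.7×0.03 + 192.7×0.10 + 192.7×0.72 + 10.8×0.04 + 24.1×0.29 = 170.202.
ᾱ = 170.202 / 863.6 = 0.1971.
−S·ln(1−ᾱ) = −863.6 × ln(1 − 0.1971) = 189.582.
V = 14.6 × 13.2 × 8.6 = 1657.392 m³.
RT60 = 0.161 × 1657.392 / 189.582 = 1.41 s.

1.41 s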